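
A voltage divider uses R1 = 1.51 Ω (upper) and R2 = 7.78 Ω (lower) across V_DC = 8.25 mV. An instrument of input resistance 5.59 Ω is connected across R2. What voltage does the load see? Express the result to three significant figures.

The load sits in parallel with R2, giving an effective lower resistance R2' = R2·R_L/(R2+R_L) = 3.253 Ω.
Now apply the divider: V_out = 8.25 × 0.6830 = 5.634 mV.

V_out ≈ 5.63 mV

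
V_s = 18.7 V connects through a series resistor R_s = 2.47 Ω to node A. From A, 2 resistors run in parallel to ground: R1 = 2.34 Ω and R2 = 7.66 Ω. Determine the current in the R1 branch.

Combine the parallel branches: R_p = (1/2.34 + 1/7.66)⁻¹ = 1.792 Ω.
Node voltage V_A = V_s · R_p/(R_s + R_p) = 18.7 × 0.4205 = 7.864 V.
I(R1) = V_A / R1 = 7.864/2.34 = 3.361 A.
(Equivalently: I_total = 4.387 A, then current-divider fraction G_k/ΣG = 0.7660.)

I ≈ 3.36 A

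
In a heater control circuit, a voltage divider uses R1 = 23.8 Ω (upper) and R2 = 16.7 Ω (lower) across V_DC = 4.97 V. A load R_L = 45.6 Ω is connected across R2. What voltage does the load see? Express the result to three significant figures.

First combine the lower leg with the load: R2 ‖ R_L = 12.22 Ω.
Now apply the divider: V_out = 4.97 × 0.3393 = 1.686 V.
(Unloaded it would be 2.05 V; the load pulls it down.)

V_out ≈ 1.69 V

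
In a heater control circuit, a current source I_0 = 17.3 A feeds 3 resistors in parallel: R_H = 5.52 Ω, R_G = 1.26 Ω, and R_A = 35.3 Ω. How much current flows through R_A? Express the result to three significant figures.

I ≈ 0.489 A

Conductances: ΣG = 1/5.52 + 1/1.26 + 1/35.3 = 1.003 (1/Ω).
By the current-divider rule, I = I_0 · G_k/ΣG = 17.3 × 0.02824 = 0.4886 A.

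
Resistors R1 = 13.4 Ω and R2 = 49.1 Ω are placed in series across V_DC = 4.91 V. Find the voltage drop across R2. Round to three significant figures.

Total series resistance ΣR = 13.4 + 49.1 = 62.50 Ω.
V = V_DC · R/ΣR = 4.91 × 0.7856 = 3.857 V.

V ≈ 3.86 V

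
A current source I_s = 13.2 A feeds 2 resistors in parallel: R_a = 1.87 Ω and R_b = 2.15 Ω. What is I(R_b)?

For two parallel branches, I_k = I_s · (other R)/(sum of R).
So I = 13.2 × 1.87/4.020 = 6.140 A.

I ≈ 6.14 A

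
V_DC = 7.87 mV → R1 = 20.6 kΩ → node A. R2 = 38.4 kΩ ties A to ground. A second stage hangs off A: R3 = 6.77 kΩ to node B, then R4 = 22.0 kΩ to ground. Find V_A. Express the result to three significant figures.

V_A ≈ 3.49 mV

Node A sees R2 in parallel with the series input of stage 2, R3 + R4 = 28.77 kΩ.
Effective lower resistance at A: R2 ‖ 28.77 = 16.45 kΩ.
V_A = 7.87 × 16.45/(20.6 + 16.45) = 3.494 mV.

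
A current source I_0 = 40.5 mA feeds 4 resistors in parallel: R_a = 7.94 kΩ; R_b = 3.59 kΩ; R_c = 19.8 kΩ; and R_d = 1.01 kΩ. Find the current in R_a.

Conductances: ΣG = 1/7.94 + 1/3.59 + 1/19.8 + 1/1.01 = 1.445 (1/kΩ).
R_a takes the fraction G_k/ΣG = 0.1259/1.445 = 0.08715, so I = 40.5 × 0.08715 = 3.530 mA.

I ≈ 3.53 mA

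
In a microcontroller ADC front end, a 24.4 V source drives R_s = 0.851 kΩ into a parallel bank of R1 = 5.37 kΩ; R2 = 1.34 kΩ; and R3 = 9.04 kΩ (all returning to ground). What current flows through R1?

Parallel bank: R_p = 1/(1/5.37 + 1/1.34 + 1/9.04) = 0.9587 kΩ.
Node voltage V_A = V_DC · R_p/(R_s + R_p) = 24.4 × 0.5297 = 12.93 V.
I(R1) = V_A / R1 = 12.93/5.37 = 2.407 mA.

I ≈ 2.41 mA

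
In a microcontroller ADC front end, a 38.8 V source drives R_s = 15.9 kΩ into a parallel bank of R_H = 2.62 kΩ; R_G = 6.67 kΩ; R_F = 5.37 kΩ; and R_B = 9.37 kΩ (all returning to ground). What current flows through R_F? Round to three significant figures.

Combine the parallel branches: R_p = (1/2.62 + 1/6.67 + 1/5.37 + 1/9.37)⁻¹ = 1.213 kΩ.
Node voltage V_A = V_in · R_p/(R_s + R_p) = 38.8 × 0.07087 = 2.750 V.
Branch current I = V_A/R_F = 2.750/5.37 = 0.5121 mA.

I ≈ 0.512 mA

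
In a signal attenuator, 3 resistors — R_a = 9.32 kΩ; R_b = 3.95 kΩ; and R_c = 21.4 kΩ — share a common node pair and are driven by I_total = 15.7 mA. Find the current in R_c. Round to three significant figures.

I ≈ 1.80 mA

Total conductance ΣG = 1/9.32 + 1/3.95 + 1/21.4 = 0.4072 (units of 1/kΩ).
Current divider: I(R_c) = I_total · G_k/ΣG = 15.7 × (0.04673/0.4072) = 15.7 × 0.1148 = 1.802 mA.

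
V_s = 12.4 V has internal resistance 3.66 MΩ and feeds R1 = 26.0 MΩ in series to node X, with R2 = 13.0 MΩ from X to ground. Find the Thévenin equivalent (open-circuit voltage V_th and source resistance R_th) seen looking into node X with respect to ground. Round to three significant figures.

V_th ≈ 3.78 V, R_th ≈ 9.04 MΩ

R1' = 3.66 + 26.0 = 29.66 MΩ (source resistance + R1).
Open-circuit (no load on X): V_th = V_s · R2/(R1' + R2) = 12.4 × 13.0/(29.66 + 13.0) = 3.779 V.
Looking into X with the source shorted: R_th = R1'·R2/(R1'+R2) = 29.66 × 13.0/42.66 = 9.038 MΩ.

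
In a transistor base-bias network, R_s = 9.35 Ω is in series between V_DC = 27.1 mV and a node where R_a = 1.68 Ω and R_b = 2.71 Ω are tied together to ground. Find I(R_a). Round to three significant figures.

I ≈ 1.61 mA

Combine the parallel branches: R_p = (1/1.68 + 1/2.71)⁻¹ = 1.037 Ω.
Node voltage V_A = V_DC · R_p/(R_s + R_p) = 27.1 × 0.09984 = 2.706 mV.
I(R_a) = V_A / R_a = 2.706/1.68 = 1.611 mA.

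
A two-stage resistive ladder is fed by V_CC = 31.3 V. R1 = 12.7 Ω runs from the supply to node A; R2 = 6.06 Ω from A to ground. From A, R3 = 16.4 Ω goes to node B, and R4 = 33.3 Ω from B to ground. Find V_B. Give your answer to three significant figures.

V_B ≈ 6.26 V

The second stage (R3 + R4 = 49.70 Ω) loads node A in parallel with R2.
R2 ‖ (R3+R4) = 5.401 Ω.
So V_A = 31.3 × 0.2984 = 9.340 V.
Then the unloaded second divider: V_B = V_A × R4/(R3+R4) = 9.340 × 0.6700 = 6.258 V.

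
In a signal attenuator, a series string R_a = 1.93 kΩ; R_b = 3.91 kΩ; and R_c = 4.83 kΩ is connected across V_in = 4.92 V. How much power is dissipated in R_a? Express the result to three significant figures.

P ≈ 0.410 mW

The common current is I = 4.92/10.67 = 0.4611 mA.
P(R_a) = I²·R_a = (0.4611)² × 1.93 = 0.4104 mW.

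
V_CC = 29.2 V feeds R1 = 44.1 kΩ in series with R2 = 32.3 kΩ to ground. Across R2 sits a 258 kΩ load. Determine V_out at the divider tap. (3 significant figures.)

V_out ≈ 11.5 V

First combine the lower leg with the load: R2 ‖ R_L = 28.71 kΩ.
Now apply the divider: V_out = 29.2 × 0.3943 = 11.51 V.
(Unloaded it would be 12.3 V; the load pulls it down.)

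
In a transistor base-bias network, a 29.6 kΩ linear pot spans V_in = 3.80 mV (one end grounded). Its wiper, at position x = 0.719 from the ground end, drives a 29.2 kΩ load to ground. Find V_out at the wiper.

V_out ≈ 2.27 mV

Lower segment x·R_p = 21.28 kΩ; upper segment (1−x)·R_p = 8.318 kΩ.
R_L loads the lower segment: effective lower R = 12.31 kΩ.
Then V_out = V_in · 12.31/(8.318 + 12.31) = 2.268 mV.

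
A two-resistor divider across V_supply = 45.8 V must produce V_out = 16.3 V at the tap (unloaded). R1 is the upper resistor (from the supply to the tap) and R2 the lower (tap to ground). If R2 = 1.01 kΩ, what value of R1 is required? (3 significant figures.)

Required fraction k = V_out/V_supply = 0.3559.
Rearranging, R1 = R2·(1−k)/k = 1.01 × 1.810 = 1.828 kΩ.

R1 ≈ 1.83 kΩ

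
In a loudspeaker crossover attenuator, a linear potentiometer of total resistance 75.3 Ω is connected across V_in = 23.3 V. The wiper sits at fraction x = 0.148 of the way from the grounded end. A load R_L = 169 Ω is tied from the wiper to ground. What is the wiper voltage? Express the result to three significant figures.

Lower segment x·R_p = 11.14 Ω; upper segment (1−x)·R_p = 64.16 Ω.
(x·R_p) ‖ R_L = 10.45 Ω.
Loaded-divider output: V_out = 23.3 × 0.1401 = 3.265 V.
(Unloaded: V_out = x·V_in = 3.45 V.)

V_out ≈ 3.26 V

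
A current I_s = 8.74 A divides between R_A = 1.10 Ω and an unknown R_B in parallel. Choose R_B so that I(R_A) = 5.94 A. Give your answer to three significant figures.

R_B ≈ 2.33 Ω

Two-branch current divider: I_A = I_s · R_B/(R_A + R_B).
5.94/8.74 = R_B/(R_A + R_B) → R_B = R_A · (0.6796)/(1 − 0.6796) = 1.10 × 2.121 = 2.334 Ω.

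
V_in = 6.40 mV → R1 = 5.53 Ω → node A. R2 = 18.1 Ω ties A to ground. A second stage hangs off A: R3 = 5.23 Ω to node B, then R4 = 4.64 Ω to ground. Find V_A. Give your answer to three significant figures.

V_A ≈ 3.43 mV

Looking into the second stage from A: R3 + R4 = 9.870 Ω appears in parallel with R2.
Effective lower resistance at A: R2 ‖ 9.870 = 6.387 Ω.
First divider: V_A = V_in · 6.387/(5.53 + 6.387) = 3.430 mV.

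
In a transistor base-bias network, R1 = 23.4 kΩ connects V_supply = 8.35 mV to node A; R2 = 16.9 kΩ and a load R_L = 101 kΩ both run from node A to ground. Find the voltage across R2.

R2 ‖ R_L = (16.9 × 101)/(16.9 + 101) = 14.48 kΩ.
Voltage divider with the loaded lower leg: V_out = 8.35 × 14.48/(23.4 + 14.48) = 8.35 × 0.3822 = 3.192 mV.

V_out ≈ 3.19 mV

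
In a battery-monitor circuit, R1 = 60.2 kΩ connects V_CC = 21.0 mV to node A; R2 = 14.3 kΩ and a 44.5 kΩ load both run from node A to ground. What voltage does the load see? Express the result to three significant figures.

The load sits in parallel with R2, giving an effective lower resistance R2' = R2·R_L/(R2+R_L) = 10.82 kΩ.
Then V_out = V_CC · R2'/(R1 + R2') = 21.0 × 10.82/71.02 = 3.200 mV.
(Unloaded it would be 4.03 mV; the load pulls it down.)

V_out ≈ 3.20 mV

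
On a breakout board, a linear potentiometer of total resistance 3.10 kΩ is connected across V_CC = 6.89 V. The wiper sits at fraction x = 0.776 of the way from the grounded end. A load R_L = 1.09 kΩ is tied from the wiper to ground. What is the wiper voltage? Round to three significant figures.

V_out ≈ 3.58 V

Split the track: R_lower = x·R_p = 2.406 kΩ, R_upper = (1−x)·R_p = 0.6944 kΩ.
(x·R_p) ‖ R_L = 0.7501 kΩ.
V_out = 6.89 × 0.7501/(0.6944 + 0.7501) = 3.578 V.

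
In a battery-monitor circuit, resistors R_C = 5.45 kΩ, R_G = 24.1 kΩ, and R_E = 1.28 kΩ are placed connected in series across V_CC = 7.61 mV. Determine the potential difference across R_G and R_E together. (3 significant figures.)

Series total: ΣR = 5.45 + 24.1 + 1.28 = 30.83 kΩ.
R_{R_G..R_E} = 24.1 + 1.28 = 25.38 kΩ.
V = V_CC · R/ΣR = 7.61 × 0.8232 = 6.265 mV.

V ≈ 6.26 mV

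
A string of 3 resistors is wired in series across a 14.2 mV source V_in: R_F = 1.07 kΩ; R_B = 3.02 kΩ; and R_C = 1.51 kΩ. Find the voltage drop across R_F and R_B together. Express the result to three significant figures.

V ≈ 10.4 mV

Series total: ΣR = 1.07 + 3.02 + 1.51 = 5.600 kΩ.
R_{R_F..R_B} = 1.07 + 3.02 = 4.090 kΩ.
Voltage divider: V = V_in · (4.090 / 5.600) = 14.2 × 0.7304 = 10.37 mV.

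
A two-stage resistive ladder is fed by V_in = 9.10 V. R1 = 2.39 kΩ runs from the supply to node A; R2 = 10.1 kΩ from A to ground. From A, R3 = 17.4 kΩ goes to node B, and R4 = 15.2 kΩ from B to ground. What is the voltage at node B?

Node A sees R2 in parallel with the series input of stage 2, R3 + R4 = 32.60 kΩ.
R2 ‖ (R3+R4) = 7.711 kΩ.
So V_A = 9.10 × 0.7634 = 6.947 V.
Stage 2 is unloaded, so V_B = V_A · R4/(R3+R4) = 6.947 × 15.2/32.60 = 3.239 V.

V_B ≈ 3.24 V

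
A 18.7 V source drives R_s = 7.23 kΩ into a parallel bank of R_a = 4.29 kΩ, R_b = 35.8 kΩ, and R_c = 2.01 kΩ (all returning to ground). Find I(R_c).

Parallel bank: R_p = 1/(1/4.29 + 1/35.8 + 1/2.01) = 1.318 kΩ.
Node voltage V_A = V_s · R_p/(R_s + R_p) = 18.7 × 0.1542 = 2.884 V.
Branch current I = V_A/R_c = 2.884/2.01 = 1.435 mA.
(Check via current divider: I_total = 2.188 mA; share G_k/ΣG = 0.6559 → same result.)

I ≈ 1.43 mA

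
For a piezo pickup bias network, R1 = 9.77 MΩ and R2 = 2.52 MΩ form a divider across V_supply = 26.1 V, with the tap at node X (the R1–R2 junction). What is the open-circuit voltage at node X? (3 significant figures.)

With X open, the divider is unloaded: V_th = 26.1 × 2.52/12.29 = 5.352 V.

V_th ≈ 5.35 V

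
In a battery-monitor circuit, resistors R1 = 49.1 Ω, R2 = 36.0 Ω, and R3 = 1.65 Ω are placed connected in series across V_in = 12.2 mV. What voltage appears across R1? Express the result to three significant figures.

Total series resistance ΣR = 49.1 + 36.0 + 1.65 = 86.75 Ω.
By the voltage-divider rule, V = 12.2 × 49.10/86.75 = 6.905 mV.

V ≈ 6.91 mV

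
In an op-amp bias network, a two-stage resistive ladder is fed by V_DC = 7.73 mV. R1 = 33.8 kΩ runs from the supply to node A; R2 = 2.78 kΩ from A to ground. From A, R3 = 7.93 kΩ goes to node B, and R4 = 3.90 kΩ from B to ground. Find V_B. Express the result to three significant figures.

The second stage (R3 + R4 = 11.83 kΩ) loads node A in parallel with R2.
R2 ‖ (R3+R4) = 2.251 kΩ.
So V_A = 7.73 × 0.06244 = 0.4827 mV.
V_B = V_A × 0.3297 = 0.1591 mV.

V_B ≈ 0.159 mV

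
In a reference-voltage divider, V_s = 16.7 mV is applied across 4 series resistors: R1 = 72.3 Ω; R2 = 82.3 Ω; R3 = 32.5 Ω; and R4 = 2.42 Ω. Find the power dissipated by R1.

P ≈ 0.561 µW

Series current I = V_s/ΣR = 16.7/189.5 = 0.08812 mA.
P(R1) = I²·R1 = (0.08812)² × 72.3 = 0.5614 µW.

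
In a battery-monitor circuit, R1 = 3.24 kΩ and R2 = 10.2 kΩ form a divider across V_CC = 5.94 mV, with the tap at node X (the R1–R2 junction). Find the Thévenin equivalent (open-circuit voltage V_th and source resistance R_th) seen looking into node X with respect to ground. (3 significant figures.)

V_th ≈ 4.51 mV, R_th ≈ 2.46 kΩ

With X open, the divider is unloaded: V_th = 5.94 × 10.2/13.44 = 4.508 mV.
Looking into X with the source shorted: R_th = R1·R2/(R1+R2) = 3.240 × 10.2/13.44 = 2.459 kΩ.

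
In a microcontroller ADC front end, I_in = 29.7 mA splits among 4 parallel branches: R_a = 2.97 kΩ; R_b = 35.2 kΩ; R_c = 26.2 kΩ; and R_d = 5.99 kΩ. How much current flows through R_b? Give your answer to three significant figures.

I ≈ 1.48 mA

ΣG = 1/2.97 + 1/35.2 + 1/26.2 + 1/5.99 = 0.5702.
By the current-divider rule, I = I_in · G_k/ΣG = 29.7 × 0.04982 = 1.480 mA.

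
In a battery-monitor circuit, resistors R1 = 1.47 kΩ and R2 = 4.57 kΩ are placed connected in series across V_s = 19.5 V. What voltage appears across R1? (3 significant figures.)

Series total: ΣR = 1.47 + 4.57 = 6.040 kΩ.
Voltage divider: V = V_s · (1.470 / 6.040) = 19.5 × 0.2434 = 4.746 V.

V ≈ 4.75 V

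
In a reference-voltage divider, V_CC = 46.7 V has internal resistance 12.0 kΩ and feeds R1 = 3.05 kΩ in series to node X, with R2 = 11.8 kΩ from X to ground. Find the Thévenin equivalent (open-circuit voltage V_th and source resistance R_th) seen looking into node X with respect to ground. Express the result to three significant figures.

V_th ≈ 20.5 V, R_th ≈ 6.61 kΩ

R1' = 12.0 + 3.05 = 15.05 kΩ (source resistance + R1).
With X open, the divider is unloaded: V_th = 46.7 × 11.8/26.85 = 20.52 V.
With V_CC suppressed (replaced by a short), R_th = R1' ‖ R2 = (15.05 × 11.8)/(15.05 + 11.8) = 6.614 kΩ.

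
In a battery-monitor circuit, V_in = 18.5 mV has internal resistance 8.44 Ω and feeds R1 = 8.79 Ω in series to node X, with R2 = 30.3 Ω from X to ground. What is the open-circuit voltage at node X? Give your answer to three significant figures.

V_th ≈ 11.8 mV

R1' = 8.44 + 8.79 = 17.23 Ω (source resistance + R1).
With X open, the divider is unloaded: V_th = 18.5 × 30.3/47.53 = 11.79 mV.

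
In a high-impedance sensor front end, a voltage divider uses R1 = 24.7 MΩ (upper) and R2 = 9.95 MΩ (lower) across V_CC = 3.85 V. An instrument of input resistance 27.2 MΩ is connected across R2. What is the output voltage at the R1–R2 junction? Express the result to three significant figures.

R2 ‖ R_L = (9.95 × 27.2)/(9.95 + 27.2) = 7.285 MΩ.
Voltage divider with the loaded lower leg: V_out = 3.85 × 7.285/(24.7 + 7.285) = 3.85 × 0.2278 = 0.8769 V.

V_out ≈ 0.877 V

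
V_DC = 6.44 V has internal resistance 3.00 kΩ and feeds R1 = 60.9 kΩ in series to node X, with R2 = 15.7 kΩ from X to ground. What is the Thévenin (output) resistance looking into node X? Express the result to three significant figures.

R_th ≈ 12.6 kΩ

R1' = 3.00 + 60.9 = 63.90 kΩ (source resistance + R1).
Looking into X with the source shorted: R_th = R1'·R2/(R1'+R2) = 63.90 × 15.7/79.60 = 12.60 kΩ.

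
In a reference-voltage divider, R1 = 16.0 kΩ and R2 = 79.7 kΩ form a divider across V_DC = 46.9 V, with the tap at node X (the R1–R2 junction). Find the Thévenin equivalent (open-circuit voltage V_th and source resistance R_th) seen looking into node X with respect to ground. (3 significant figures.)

V_th ≈ 39.1 V, R_th ≈ 13.3 kΩ

With X open, the divider is unloaded: V_th = 46.9 × 79.7/95.70 = 39.06 V.
Zeroing V_DC shorts the top of R1 to ground, so R_th = R1 ‖ R2 = 13.32 kΩ.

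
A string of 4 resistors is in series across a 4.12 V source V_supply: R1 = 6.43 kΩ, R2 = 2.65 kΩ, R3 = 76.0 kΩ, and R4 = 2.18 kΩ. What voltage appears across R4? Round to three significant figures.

Series total: ΣR = 6.43 + 2.65 + 76.0 + 2.18 = 87.26 kΩ.
By the voltage-divider rule, V = 4.12 × 2.180/87.26 = 0.1029 V.

V ≈ 0.103 V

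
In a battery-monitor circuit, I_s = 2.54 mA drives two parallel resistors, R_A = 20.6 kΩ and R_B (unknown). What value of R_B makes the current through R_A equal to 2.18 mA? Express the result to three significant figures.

The fraction through R_A equals R_B/(R_A+R_B).
With f = 0.8583, R_B = R_A · f/(1−f) = 20.6 × 6.056 = 124.7 kΩ.

R_B ≈ 125 kΩ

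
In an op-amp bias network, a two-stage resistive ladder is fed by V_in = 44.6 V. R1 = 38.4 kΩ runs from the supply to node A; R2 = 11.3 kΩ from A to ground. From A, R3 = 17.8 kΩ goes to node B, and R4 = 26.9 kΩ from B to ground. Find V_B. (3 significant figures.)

V_B ≈ 5.11 V

Looking into the second stage from A: R3 + R4 = 44.70 kΩ appears in parallel with R2.
R2 ‖ (R3+R4) = 9.020 kΩ.
So V_A = 44.6 × 0.1902 = 8.483 V.
V_B = V_A × 0.6018 = 5.105 V.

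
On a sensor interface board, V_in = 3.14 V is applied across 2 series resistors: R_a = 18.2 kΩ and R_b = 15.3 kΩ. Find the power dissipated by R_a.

Series current I = V_in/ΣR = 3.14/33.50 = 0.09373 mA.
P = I²R = 0.008786 × 18.2 = 0.1599 mW.

P ≈ 0.160 mW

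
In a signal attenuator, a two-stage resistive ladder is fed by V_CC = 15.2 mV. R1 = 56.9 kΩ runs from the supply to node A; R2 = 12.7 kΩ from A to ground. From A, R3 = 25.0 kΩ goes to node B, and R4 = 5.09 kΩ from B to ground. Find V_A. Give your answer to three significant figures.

V_A ≈ 2.06 mV

Node A sees R2 in parallel with the series input of stage 2, R3 + R4 = 30.09 kΩ.
R2 ‖ (R3+R4) = 8.931 kΩ.
So V_A = 15.2 × 0.1357 = 2.062 mV.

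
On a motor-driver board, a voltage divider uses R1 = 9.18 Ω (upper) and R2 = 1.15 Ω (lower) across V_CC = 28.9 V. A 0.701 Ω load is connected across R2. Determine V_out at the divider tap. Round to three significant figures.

V_out ≈ 1.31 V

First combine the lower leg with the load: R2 ‖ R_L = 0.4355 Ω.
Voltage divider with the loaded lower leg: V_out = 28.9 × 0.4355/(9.18 + 0.4355) = 28.9 × 0.04529 = 1.309 V.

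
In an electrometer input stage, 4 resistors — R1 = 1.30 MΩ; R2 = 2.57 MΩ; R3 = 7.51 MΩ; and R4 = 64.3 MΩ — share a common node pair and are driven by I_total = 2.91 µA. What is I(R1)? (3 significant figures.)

I ≈ 1.71 µA

Total conductance ΣG = 1/1.30 + 1/2.57 + 1/7.51 + 1/64.3 = 1.307 (units of 1/MΩ).
R1 takes the fraction G_k/ΣG = 0.7692/1.307 = 0.5885, so I = 2.91 × 0.5885 = 1.713 µA.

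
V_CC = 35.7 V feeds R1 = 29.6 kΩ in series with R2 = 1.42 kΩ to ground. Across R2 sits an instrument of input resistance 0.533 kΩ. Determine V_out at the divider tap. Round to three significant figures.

The load sits in parallel with R2, giving an effective lower resistance R2' = R2·R_L/(R2+R_L) = 0.3875 kΩ.
Then V_out = V_CC · R2'/(R1 + R2') = 35.7 × 0.3875/29.99 = 0.4614 V.
(Unloaded it would be 1.63 V; the load pulls it down.)

V_out ≈ 0.461 V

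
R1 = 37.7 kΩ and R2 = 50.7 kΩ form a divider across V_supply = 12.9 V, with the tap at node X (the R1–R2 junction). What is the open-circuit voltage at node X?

V_th is the unloaded tap voltage: V_supply · R2/(R1+R2) = 12.9 × 0.5735 = 7.399 V.

V_th ≈ 7.40 V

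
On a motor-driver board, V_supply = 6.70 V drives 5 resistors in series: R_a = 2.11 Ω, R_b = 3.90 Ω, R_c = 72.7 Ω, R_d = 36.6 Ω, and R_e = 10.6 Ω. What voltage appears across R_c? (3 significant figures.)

V ≈ 3.87 V

Total series resistance ΣR = 2.11 + 3.90 + 72.7 + 36.6 + 10.6 = 125.9 Ω.
V = V_supply · R/ΣR = 6.70 × 0.5774 = 3.869 V.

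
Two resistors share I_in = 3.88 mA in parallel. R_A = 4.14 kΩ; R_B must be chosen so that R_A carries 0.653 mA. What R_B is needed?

R_B ≈ 0.838 kΩ

Two-branch current divider: I_A = I_in · R_B/(R_A + R_B).
With f = 0.1683, R_B = R_A · f/(1−f) = 4.14 × 0.2024 = 0.8378 kΩ.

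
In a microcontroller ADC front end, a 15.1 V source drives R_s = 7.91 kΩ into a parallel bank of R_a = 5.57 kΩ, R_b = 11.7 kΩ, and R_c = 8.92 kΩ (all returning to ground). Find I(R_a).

Equivalent of the parallel group: R_p = 2.652 kΩ.
V_A by voltage divider: V_A = 15.1 × 2.652/(7.91 + 2.652) = 3.791 V.
I(R_a) = V_A / R_a = 3.791/5.57 = 0.6806 mA.

I ≈ 0.681 mA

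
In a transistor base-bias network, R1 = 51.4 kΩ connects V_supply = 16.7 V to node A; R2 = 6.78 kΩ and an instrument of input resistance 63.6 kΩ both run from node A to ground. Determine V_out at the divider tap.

V_out ≈ 1.78 V

First combine the lower leg with the load: R2 ‖ R_L = 6.127 kΩ.
Now apply the divider: V_out = 16.7 × 0.1065 = 1.779 V.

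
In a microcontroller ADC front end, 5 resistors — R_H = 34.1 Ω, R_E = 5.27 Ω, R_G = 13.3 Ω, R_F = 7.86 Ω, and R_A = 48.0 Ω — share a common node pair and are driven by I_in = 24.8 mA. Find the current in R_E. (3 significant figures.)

Conductances: ΣG = 1/34.1 + 1/5.27 + 1/13.3 + 1/7.86 + 1/48.0 = 0.4423 (1/Ω).
R_E takes the fraction G_k/ΣG = 0.1898/0.4423 = 0.4290, so I = 24.8 × 0.4290 = 10.64 mA.

I ≈ 10.6 mA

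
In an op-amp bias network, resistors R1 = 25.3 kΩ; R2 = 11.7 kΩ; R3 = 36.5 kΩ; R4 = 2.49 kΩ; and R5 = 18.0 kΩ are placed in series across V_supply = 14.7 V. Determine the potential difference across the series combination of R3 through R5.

V ≈ 8.91 V

ΣR = 25.3 + 11.7 + 36.5 + 2.49 + 18.0 = 93.99 kΩ.
R_{R3..R5} = 36.5 + 2.49 + 18.0 = 56.99 kΩ.
V = V_supply · R/ΣR = 14.7 × 0.6063 = 8.913 V.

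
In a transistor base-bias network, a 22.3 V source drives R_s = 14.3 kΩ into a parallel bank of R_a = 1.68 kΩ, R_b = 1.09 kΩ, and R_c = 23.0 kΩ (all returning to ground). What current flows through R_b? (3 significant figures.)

I ≈ 0.880 mA

Combine the parallel branches: R_p = (1/1.68 + 1/1.09 + 1/23.0)⁻¹ = 0.6426 kΩ.
V_A = 22.3 × 0.6426/14.94 = 0.9590 V.
I(R_b) = V_A / R_b = 0.9590/1.09 = 0.8798 mA.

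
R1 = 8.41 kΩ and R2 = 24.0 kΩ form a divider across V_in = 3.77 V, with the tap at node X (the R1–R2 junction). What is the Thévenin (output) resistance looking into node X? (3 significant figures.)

Looking into X with the source shorted: R_th = R1·R2/(R1+R2) = 8.410 × 24.0/32.41 = 6.228 kΩ.

R_th ≈ 6.23 kΩ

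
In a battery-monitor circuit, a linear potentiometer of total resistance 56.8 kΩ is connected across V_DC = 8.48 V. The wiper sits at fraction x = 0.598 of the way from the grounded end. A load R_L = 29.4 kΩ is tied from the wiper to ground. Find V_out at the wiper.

The pot divides into 22.83 kΩ above the wiper and 33.97 kΩ below.
(x·R_p) ‖ R_L = 15.76 kΩ.
V_out = 8.48 × 15.76/(22.83 + 15.76) = 3.463 V.

V_out ≈ 3.46 V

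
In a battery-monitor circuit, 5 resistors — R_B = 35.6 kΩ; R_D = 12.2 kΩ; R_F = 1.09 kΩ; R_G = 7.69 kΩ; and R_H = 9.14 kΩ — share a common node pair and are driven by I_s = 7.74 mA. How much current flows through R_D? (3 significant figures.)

Total conductance ΣG = 1/35.6 + 1/12.2 + 1/1.09 + 1/7.69 + 1/9.14 = 1.267 (units of 1/kΩ).
Current divider: I(R_D) = I_s · G_k/ΣG = 7.74 × (0.08197/1.267) = 7.74 × 0.06470 = 0.5008 mA.

I ≈ 0.501 mA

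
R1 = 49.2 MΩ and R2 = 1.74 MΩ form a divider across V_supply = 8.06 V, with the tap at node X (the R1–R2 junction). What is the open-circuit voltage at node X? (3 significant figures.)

Open-circuit (no load on X): V_th = V_supply · R2/(R1 + R2) = 8.06 × 1.74/(49.20 + 1.74) = 0.2753 V.

V_th ≈ 0.275 V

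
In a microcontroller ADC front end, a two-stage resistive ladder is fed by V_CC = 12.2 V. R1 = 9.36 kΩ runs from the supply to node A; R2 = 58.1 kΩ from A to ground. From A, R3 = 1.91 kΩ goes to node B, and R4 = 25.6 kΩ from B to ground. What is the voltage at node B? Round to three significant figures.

V_B ≈ 7.56 V

The second stage (R3 + R4 = 27.51 kΩ) loads node A in parallel with R2.
R2 ‖ (R3+R4) = 18.67 kΩ.
V_A = 12.2 × 18.67/(9.36 + 18.67) = 8.126 V.
V_B = V_A × 0.9306 = 7.562 V.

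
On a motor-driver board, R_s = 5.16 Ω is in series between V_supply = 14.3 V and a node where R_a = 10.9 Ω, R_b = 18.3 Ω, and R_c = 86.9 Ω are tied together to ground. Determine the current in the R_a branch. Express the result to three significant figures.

I ≈ 0.723 A

Equivalent of the parallel group: R_p = 6.333 Ω.
V_A = 14.3 × 6.333/11.49 = 7.880 V.
I(R_a) = V_A / R_a = 7.880/10.9 = 0.7229 A.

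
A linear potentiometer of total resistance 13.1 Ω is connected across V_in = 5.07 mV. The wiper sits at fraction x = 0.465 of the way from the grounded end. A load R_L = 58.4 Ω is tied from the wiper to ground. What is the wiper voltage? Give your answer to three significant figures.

The pot divides into 7.008 Ω above the wiper and 6.091 Ω below.
(x·R_p) ‖ R_L = 5.516 Ω.
V_out = 5.07 × 5.516/(7.008 + 5.516) = 2.233 mV.

V_out ≈ 2.23 mV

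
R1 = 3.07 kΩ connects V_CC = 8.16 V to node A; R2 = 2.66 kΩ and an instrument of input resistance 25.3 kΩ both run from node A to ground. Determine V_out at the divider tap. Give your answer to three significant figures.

V_out ≈ 3.59 V

The load sits in parallel with R2, giving an effective lower resistance R2' = R2·R_L/(R2+R_L) = 2.407 kΩ.
Voltage divider with the loaded lower leg: V_out = 8.16 × 2.407/(3.07 + 2.407) = 8.16 × 0.4395 = 3.586 V.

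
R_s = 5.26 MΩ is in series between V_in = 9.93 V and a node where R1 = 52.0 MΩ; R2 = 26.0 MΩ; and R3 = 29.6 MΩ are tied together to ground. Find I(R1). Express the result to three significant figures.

I ≈ 0.129 µA

Equivalent of the parallel group: R_p = 10.93 MΩ.
Node voltage V_A = V_in · R_p/(R_s + R_p) = 9.93 × 0.6751 = 6.704 V.
Branch current I = V_A/R1 = 6.704/52.0 = 0.1289 µA.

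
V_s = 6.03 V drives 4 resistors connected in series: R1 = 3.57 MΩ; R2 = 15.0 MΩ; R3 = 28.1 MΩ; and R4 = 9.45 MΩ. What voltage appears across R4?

V ≈ 1.02 V

Series total: ΣR = 3.57 + 15.0 + 28.1 + 9.45 = 56.12 MΩ.
Voltage divider: V = V_s · (9.450 / 56.12) = 6.03 × 0.1684 = 1.015 V.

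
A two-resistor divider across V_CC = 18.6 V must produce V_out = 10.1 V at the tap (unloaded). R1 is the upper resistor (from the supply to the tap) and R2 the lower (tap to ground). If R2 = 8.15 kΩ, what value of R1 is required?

R1 ≈ 6.86 kΩ

V_out/V_CC = R2/(R1+R2) = 0.5430.
R1 = R2·(1/k − 1) = 8.15 × 0.8416 = 6.859 kΩ.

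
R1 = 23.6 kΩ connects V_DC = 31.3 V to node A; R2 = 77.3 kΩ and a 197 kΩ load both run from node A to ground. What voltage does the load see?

R2 ‖ R_L = (77.3 × 197)/(77.3 + 197) = 55.52 kΩ.
Now apply the divider: V_out = 31.3 × 0.7017 = 21.96 V.

V_out ≈ 22.0 V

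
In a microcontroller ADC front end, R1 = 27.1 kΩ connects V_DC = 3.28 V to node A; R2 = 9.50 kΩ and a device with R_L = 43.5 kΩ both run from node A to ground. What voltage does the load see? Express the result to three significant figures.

V_out ≈ 0.733 V

The load sits in parallel with R2, giving an effective lower resistance R2' = R2·R_L/(R2+R_L) = 7.797 kΩ.
Now apply the divider: V_out = 3.28 × 0.2234 = 0.7329 V.
(Unloaded it would be 0.851 V; the load pulls it down.)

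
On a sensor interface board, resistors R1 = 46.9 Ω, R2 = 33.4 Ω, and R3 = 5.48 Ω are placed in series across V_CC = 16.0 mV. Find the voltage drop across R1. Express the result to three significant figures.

V ≈ 8.75 mV

ΣR = 46.9 + 33.4 + 5.48 = 85.78 Ω.
V = V_CC · R/ΣR = 16.0 × 0.5467 = 8.748 mV.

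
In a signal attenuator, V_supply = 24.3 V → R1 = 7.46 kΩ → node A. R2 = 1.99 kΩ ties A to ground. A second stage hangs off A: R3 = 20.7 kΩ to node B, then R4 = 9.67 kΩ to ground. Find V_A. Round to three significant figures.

V_A ≈ 4.87 V

Looking into the second stage from A: R3 + R4 = 30.37 kΩ appears in parallel with R2.
R2 ‖ (R3+R4) = 1.868 kΩ.
So V_A = 24.3 × 0.2002 = 4.865 V.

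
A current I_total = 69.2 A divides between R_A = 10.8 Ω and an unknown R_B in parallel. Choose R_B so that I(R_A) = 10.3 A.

Two-branch current divider: I_A = I_total · R_B/(R_A + R_B).
10.3/69.2 = R_B/(R_A + R_B) → R_B = R_A · (0.1488)/(1 − 0.1488) = 10.8 × 0.1749 = 1.889 Ω.

R_B ≈ 1.89 Ω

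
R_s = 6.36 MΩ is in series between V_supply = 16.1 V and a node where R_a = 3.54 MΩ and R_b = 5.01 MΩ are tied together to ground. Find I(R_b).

Combine the parallel branches: R_p = (1/3.54 + 1/5.01)⁻¹ = 2.074 MΩ.
Node voltage V_A = V_supply · R_p/(R_s + R_p) = 16.1 × 0.2459 = 3.960 V.
I(R_b) = V_A / R_b = 3.960/5.01 = 0.7903 µA.

I ≈ 0.790 µA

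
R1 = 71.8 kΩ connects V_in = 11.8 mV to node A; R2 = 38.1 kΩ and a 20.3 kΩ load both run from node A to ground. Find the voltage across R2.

V_out ≈ 1.84 mV

The load sits in parallel with R2, giving an effective lower resistance R2' = R2·R_L/(R2+R_L) = 13.24 kΩ.
Voltage divider with the loaded lower leg: V_out = 11.8 × 13.24/(71.8 + 13.24) = 11.8 × 0.1557 = 1.838 mV.
(Unloaded it would be 4.09 mV; the load pulls it down.)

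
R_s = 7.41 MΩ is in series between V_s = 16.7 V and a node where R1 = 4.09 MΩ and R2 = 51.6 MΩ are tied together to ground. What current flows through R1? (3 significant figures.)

Combine the parallel branches: R_p = (1/4.09 + 1/51.6)⁻¹ = 3.790 MΩ.
V_A by voltage divider: V_A = 16.7 × 3.790/(7.41 + 3.790) = 5.651 V.
Branch current I = V_A/R1 = 5.651/4.09 = 1.382 µA.

I ≈ 1.38 µA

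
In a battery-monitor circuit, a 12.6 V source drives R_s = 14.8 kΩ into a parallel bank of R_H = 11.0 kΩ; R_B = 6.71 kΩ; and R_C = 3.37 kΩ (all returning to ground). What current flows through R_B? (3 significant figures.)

Equivalent of the parallel group: R_p = 1.863 kΩ.
V_A by voltage divider: V_A = 12.6 × 1.863/(14.8 + 1.863) = 1.409 V.
Branch current I = V_A/R_B = 1.409/6.71 = 0.2100 mA.
(Check via current divider: I_total = 0.7562 mA; share G_k/ΣG = 0.2777 → same result.)

I ≈ 0.210 mA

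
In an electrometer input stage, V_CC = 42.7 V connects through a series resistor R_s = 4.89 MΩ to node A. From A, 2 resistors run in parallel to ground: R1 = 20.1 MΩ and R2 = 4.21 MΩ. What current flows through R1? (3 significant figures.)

Parallel bank: R_p = 1/(1/20.1 + 1/4.21) = 3.481 MΩ.
V_A by voltage divider: V_A = 42.7 × 3.481/(4.89 + 3.481) = 17.76 V.
Branch current I = V_A/R1 = 17.76/20.1 = 0.8834 µA.

I ≈ 0.883 µA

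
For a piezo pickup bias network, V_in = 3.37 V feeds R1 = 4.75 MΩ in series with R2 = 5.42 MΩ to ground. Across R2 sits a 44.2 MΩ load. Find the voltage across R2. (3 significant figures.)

First combine the lower leg with the load: R2 ‖ R_L = 4.828 MΩ.
Now apply the divider: V_out = 3.37 × 0.5041 = 1.699 V.
(Unloaded it would be 1.80 V; the load pulls it down.)

V_out ≈ 1.70 V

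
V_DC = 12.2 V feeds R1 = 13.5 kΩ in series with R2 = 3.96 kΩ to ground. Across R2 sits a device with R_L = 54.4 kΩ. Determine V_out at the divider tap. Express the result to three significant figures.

V_out ≈ 2.62 V

First combine the lower leg with the load: R2 ‖ R_L = 3.691 kΩ.
Then V_out = V_DC · R2'/(R1 + R2') = 12.2 × 3.691/17.19 = 2.620 V.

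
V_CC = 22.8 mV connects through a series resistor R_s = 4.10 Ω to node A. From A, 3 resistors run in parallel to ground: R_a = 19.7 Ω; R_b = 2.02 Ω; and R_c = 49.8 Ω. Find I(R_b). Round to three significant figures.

Equivalent of the parallel group: R_p = 1.767 Ω.
Node voltage V_A = V_CC · R_p/(R_s + R_p) = 22.8 × 0.3012 = 6.867 mV.
Branch current I = V_A/R_b = 6.867/2.02 = 3.400 mA.
(Equivalently: I_total = 3.886 mA, then current-divider fraction G_k/ΣG = 0.8748.)

I ≈ 3.40 mA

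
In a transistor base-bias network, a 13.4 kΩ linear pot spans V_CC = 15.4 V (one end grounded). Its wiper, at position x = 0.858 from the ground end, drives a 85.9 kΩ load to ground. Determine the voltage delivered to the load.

The pot divides into 1.903 kΩ above the wiper and 11.50 kΩ below.
Lower segment in parallel with the load: 11.50 ‖ 85.9 = 10.14 kΩ.
V_out = 15.4 × 10.14/(1.903 + 10.14) = 12.97 V.
(Unloaded: V_out = x·V_CC = 13.2 V.)

V_out ≈ 13.0 V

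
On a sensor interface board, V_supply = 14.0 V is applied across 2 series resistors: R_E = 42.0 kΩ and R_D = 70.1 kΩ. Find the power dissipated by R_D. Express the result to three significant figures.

The common current is I = 14.0/112.1 = 0.1249 mA.
P = I²R = 0.01560 × 70.1 = 1.093 mW.

P ≈ 1.09 mW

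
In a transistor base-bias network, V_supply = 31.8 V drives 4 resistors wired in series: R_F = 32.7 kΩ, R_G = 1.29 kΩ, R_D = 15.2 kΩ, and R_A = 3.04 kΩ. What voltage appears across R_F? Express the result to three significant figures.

V ≈ 19.9 V

Series total: ΣR = 32.7 + 1.29 + 15.2 + 3.04 = 52.23 kΩ.
V = V_supply · R/ΣR = 31.8 × 0.6261 = 19.91 V.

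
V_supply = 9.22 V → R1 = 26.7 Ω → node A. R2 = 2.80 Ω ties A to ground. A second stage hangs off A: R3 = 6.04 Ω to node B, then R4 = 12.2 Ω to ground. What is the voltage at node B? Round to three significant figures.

Looking into the second stage from A: R3 + R4 = 18.24 Ω appears in parallel with R2.
R2 ‖ (R3+R4) = 2.427 Ω.
V_A = 9.22 × 2.427/(26.7 + 2.427) = 0.7684 V.
Stage 2 is unloaded, so V_B = V_A · R4/(R3+R4) = 0.7684 × 12.2/18.24 = 0.5139 V.

V_B ≈ 0.514 V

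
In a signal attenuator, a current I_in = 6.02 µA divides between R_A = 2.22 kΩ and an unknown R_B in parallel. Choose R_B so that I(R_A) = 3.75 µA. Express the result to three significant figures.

The fraction through R_A equals R_B/(R_A+R_B).
With f = 0.6229, R_B = R_A · f/(1−f) = 2.22 × 1.652 = 3.667 kΩ.

R_B ≈ 3.67 kΩ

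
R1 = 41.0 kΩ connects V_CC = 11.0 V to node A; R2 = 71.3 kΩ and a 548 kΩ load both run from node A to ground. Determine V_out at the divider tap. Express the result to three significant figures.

V_out ≈ 6.67 V

R2 ‖ R_L = (71.3 × 548)/(71.3 + 548) = 63.09 kΩ.
Then V_out = V_CC · R2'/(R1 + R2') = 11.0 × 63.09/104.1 = 6.667 V.
(Unloaded it would be 6.98 V; the load pulls it down.)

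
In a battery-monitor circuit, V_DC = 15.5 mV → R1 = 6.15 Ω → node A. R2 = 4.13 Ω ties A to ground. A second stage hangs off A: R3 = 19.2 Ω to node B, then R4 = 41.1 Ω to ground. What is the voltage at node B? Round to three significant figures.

Looking into the second stage from A: R3 + R4 = 60.30 Ω appears in parallel with R2.
Effective lower resistance at A: R2 ‖ 60.30 = 3.865 Ω.
First divider: V_A = V_DC · 3.865/(6.15 + 3.865) = 5.982 mV.
Then the unloaded second divider: V_B = V_A × R4/(R3+R4) = 5.982 × 0.6816 = 4.077 mV.

V_B ≈ 4.08 mV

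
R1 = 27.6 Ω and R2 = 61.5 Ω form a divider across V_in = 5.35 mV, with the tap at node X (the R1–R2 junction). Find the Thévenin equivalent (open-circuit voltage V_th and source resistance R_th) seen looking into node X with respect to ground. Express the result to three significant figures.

V_th ≈ 3.69 mV, R_th ≈ 19.1 Ω

V_th is the unloaded tap voltage: V_in · R2/(R1+R2) = 5.35 × 0.6902 = 3.693 mV.
Looking into X with the source shorted: R_th = R1·R2/(R1+R2) = 27.60 × 61.5/89.10 = 19.05 Ω.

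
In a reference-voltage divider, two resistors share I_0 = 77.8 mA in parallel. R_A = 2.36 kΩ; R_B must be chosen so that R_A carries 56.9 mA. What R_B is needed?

Two-branch current divider: I_A = I_0 · R_B/(R_A + R_B).
With f = 0.7314, R_B = R_A · f/(1−f) = 2.36 × 2.722 = 6.425 kΩ.

R_B ≈ 6.43 kΩ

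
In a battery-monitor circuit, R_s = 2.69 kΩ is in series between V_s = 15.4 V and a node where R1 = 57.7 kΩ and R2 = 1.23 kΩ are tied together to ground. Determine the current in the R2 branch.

Equivalent of the parallel group: R_p = 1.204 kΩ.
V_A by voltage divider: V_A = 15.4 × 1.204/(2.69 + 1.204) = 4.762 V.
Branch current I = V_A/R2 = 4.762/1.23 = 3.872 mA.

I ≈ 3.87 mA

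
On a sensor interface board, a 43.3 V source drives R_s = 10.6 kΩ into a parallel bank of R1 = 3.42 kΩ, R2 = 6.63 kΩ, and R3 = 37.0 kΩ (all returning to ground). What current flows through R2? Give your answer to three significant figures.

I ≈ 1.09 mA

Parallel bank: R_p = 1/(1/3.42 + 1/6.63 + 1/37.0) = 2.127 kΩ.
Node voltage V_A = V_CC · R_p/(R_s + R_p) = 43.3 × 0.1671 = 7.235 V.
Branch current I = V_A/R2 = 7.235/6.63 = 1.091 mA.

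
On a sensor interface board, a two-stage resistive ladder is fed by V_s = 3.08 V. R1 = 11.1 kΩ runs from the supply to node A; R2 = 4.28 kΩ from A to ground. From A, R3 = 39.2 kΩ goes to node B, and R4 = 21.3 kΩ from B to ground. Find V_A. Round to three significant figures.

The second stage (R3 + R4 = 60.50 kΩ) loads node A in parallel with R2.
R2 ‖ (R3+R4) = 3.997 kΩ.
V_A = 3.08 × 3.997/(11.1 + 3.997) = 0.8155 V.

V_A ≈ 0.815 V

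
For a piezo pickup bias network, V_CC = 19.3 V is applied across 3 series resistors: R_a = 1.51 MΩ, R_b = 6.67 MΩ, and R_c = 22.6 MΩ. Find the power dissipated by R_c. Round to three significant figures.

P ≈ 8.89 µW

ΣR = 30.78 MΩ → I = 19.3/30.78 = 0.6270 µA.
P(R_c) = I²·R_c = (0.6270)² × 22.6 = 8.886 µW.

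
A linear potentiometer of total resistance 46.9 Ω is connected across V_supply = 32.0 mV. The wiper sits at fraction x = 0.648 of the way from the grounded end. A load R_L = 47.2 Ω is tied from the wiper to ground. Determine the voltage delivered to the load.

V_out ≈ 16.9 mV

Split the track: R_lower = x·R_p = 30.39 Ω, R_upper = (1−x)·R_p = 16.51 Ω.
Lower segment in parallel with the load: 30.39 ‖ 47.2 = 18.49 Ω.
Then V_out = V_supply · 18.49/(16.51 + 18.49) = 16.90 mV.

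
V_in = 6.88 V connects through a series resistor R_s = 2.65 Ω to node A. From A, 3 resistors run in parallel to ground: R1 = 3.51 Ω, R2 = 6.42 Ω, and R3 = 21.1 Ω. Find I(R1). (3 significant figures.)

I ≈ 0.855 A

Combine the parallel branches: R_p = (1/3.51 + 1/6.42 + 1/21.1)⁻¹ = 2.049 Ω.
V_A = 6.88 × 2.049/4.699 = 3.000 V.
Branch current I = V_A/R1 = 3.000/3.51 = 0.8547 A.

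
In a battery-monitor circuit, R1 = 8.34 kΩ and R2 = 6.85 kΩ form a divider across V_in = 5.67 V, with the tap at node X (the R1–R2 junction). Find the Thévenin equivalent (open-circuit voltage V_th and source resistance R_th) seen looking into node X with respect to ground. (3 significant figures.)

V_th ≈ 2.56 V, R_th ≈ 3.76 kΩ

Open-circuit (no load on X): V_th = V_in · R2/(R1 + R2) = 5.67 × 6.85/(8.340 + 6.85) = 2.557 V.
Zeroing V_in shorts the top of R1 to ground, so R_th = R1 ‖ R2 = 3.761 kΩ.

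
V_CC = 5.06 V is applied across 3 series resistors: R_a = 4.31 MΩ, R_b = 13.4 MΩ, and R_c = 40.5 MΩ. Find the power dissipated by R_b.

P ≈ 0.101 µW

ΣR = 58.21 MΩ → I = 5.06/58.21 = 0.08693 µA.
P(R_b) = I²·R_b = (0.08693)² × 13.4 = 0.1013 µW.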